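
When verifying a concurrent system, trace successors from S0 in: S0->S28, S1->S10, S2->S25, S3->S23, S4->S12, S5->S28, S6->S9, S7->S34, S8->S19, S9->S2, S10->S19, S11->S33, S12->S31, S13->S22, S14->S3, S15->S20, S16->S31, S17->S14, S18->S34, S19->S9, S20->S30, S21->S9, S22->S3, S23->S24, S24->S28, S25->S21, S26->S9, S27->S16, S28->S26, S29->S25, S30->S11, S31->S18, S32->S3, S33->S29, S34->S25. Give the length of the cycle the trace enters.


Trace from S0 until a state repeats:
  S0 -> S28 -> S26 -> S9 -> S2 -> S25 -> S21 -> S9
S9 first seen at step 3, revisited at step 7.
Cycle length = 7 - 3 = 4

4


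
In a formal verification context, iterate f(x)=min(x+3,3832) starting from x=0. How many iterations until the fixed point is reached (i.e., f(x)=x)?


Step 1: x=0, cap=3832, increment=3
Step 2: x grows by 3 each step until capped at 3832; fixed point is x=3832
Step 3: iterations = ceil(3832/3) = 1278

1278


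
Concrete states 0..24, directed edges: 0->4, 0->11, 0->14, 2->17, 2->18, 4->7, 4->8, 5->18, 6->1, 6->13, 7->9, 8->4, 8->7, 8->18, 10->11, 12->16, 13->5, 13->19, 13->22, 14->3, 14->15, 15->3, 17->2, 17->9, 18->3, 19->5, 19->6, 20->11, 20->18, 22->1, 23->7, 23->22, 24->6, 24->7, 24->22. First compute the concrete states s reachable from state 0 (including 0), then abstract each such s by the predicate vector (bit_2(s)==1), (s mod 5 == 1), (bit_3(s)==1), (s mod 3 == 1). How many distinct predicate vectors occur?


BFS from 0:
Concrete reachable: {0, 3, 4, 7, 8, 9, 11, 14, 15, 18}
Abstract via predicates (bit_2(s)==1), (s mod 5 == 1), (bit_3(s)==1), (s mod 3 == 1):
  (0,0,0,0) <- {0, 3, 18}
  (0,0,1,0) <- {8, 9}
  (0,1,1,0) <- {11}
  (1,0,0,1) <- {4, 7}
  (1,0,1,0) <- {14, 15}
Distinct abstract states = 5

5


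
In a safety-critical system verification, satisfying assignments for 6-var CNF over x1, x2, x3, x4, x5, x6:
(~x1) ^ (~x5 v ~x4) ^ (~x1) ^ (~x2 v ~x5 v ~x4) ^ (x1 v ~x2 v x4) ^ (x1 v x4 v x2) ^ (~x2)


CNF with 7 clauses over 6 vars (64 assignments).
An assignment satisfies CNF iff every clause has >=1 true literal.
Check each row (bits = x1,x2,x3,x4,x5,x6; clause T/F shown):
  row 0 [000000]: clauses=TTTTTFT -> 0
  row 1 [000001]: clauses=TTTTTFT -> 0
  row 2 [000010]: clauses=TTTTTFT -> 0
  row 3 [000011]: clauses=TTTTTFT -> 0
  row 4 [000100]: clauses=TTTTTTT -> 1
  (every remaining row is evaluated the same way; all 64 results are listed next)
Full result column, 8 rows per line (x1,x2,x3 fixed per line; x4,x5,x6 runs 000..111 left to right):
  rows 0-7 [x1,x2,x3=000]: 00001100  (ones: 2)
  rows 8-15 [x1,x2,x3=001]: 00001100  (ones: 2)
  rows 16-23 [x1,x2,x3=010]: 00000000  (ones: 0)
  rows 24-31 [x1,x2,x3=011]: 00000000  (ones: 0)
  rows 32-39 [x1,x2,x3=100]: 00000000  (ones: 0)
  rows 40-47 [x1,x2,x3=101]: 00000000  (ones: 0)
  rows 48-55 [x1,x2,x3=110]: 00000000  (ones: 0)
  rows 56-63 [x1,x2,x3=111]: 00000000  (ones: 0)
Satisfying assignments = 2+2+0+0+0+0+0+0 = 4

4


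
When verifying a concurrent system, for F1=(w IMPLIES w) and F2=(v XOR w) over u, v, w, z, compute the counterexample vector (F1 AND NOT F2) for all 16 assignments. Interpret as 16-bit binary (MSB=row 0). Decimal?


F1 = (w IMPLIES w)
F2 = (v XOR w)
Counterexample to F1=>F2 is where F1=1 and F2=0.
Evaluate each row (bits = u,v,w,z, MSB first):
  row 0 [0000]: F1=1 F2=0 -> F1&~F2 -> 1
  row 1 [0001]: F1=1 F2=0 -> F1&~F2 -> 1
  row 2 [0010]: F1=1 F2=1 -> F1&~F2 -> 0
  row 3 [0011]: F1=1 F2=1 -> F1&~F2 -> 0
  row 4 [0100]: F1=1 F2=1 -> F1&~F2 -> 0
  row 5 [0101]: F1=1 F2=1 -> F1&~F2 -> 0
  row 6 [0110]: F1=1 F2=0 -> F1&~F2 -> 1
  row 7 [0111]: F1=1 F2=0 -> F1&~F2 -> 1
  row 8 [1000]: F1=1 F2=0 -> F1&~F2 -> 1
  row 9 [1001]: F1=1 F2=0 -> F1&~F2 -> 1
  row 10 [1010]: F1=1 F2=1 -> F1&~F2 -> 0
  row 11 [1011]: F1=1 F2=1 -> F1&~F2 -> 0
  row 12 [1100]: F1=1 F2=1 -> F1&~F2 -> 0
  row 13 [1101]: F1=1 F2=1 -> F1&~F2 -> 0
  row 14 [1110]: F1=1 F2=0 -> F1&~F2 -> 1
  row 15 [1111]: F1=1 F2=0 -> F1&~F2 -> 1
Full result column, 4 rows per line (u,v fixed per line; w,z runs 00..11 left to right):
  rows 0-3 [u,v=00]: 1100  = hex C
  rows 4-7 [u,v=01]: 0011  = hex 3
  rows 8-11 [u,v=10]: 1100  = hex C
  rows 12-15 [u,v=11]: 0011  = hex 3
Counterexample vector (row 0 .. row 15) = 1100001111000011
Output column grouped in 4s = 1100 0011 1100 0011 = 0xC3C3
Convert to decimal digit by digit (value = value*16 + digit):
  C -> 12
  12*16 + 3 = 195
  195*16 + 12 (C) = 3132
  3132*16 + 3 = 50115
Decimal = 50115

50115


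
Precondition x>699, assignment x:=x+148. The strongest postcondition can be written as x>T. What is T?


Formula: sp(P, x:=E) = exists old_x. (x = E[old_x/x]) AND P[old_x/x] (old_x is the value of x before the assignment; eliminate old_x by solving x = E[old_x/x] for old_x)
Step 1: Precondition P: x>699, i.e. old_x > 699
Step 2: Assignment gives x = old_x + 148, so old_x = x - 148
Step 3: Substitute into P: x - 148 > 699
Step 4: Simplify: x > 699+148 = 847

847


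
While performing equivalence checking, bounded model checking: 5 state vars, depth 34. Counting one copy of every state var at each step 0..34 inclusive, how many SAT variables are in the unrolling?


BMC unrolls to depth k, creating one copy of each state var for steps 0..k.
Step count = 34 + 1 = 35 (steps 0 through 34)
Vars per step = 5
Total = 5 * 35 = 175

175


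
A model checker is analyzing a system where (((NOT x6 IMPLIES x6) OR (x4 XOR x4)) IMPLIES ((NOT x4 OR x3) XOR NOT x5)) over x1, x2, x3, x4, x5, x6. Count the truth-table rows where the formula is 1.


Formula: (((NOT x6 IMPLIES x6) OR (x4 XOR x4)) IMPLIES ((NOT x4 OR x3) XOR NOT x5)) over 6 vars (64 rows)
Evaluate each row (x1, x2, x3, x4, x5, x6 as bits, MSB first):
  row 0 [000000]: (((NOT 0 IMPLIES 0) OR (0 XOR 0)) IMPLIES ((NOT 0 OR 0) XOR NOT 0)) -> 1
  row 1 [000001]: (((NOT 1 IMPLIES 1) OR (0 XOR 0)) IMPLIES ((NOT 0 OR 0) XOR NOT 0)) -> 0
  row 2 [000010]: (((NOT 0 IMPLIES 0) OR (0 XOR 0)) IMPLIES ((NOT 0 OR 0) XOR NOT 1)) -> 1
  row 3 [000011]: (((NOT 1 IMPLIES 1) OR (0 XOR 0)) IMPLIES ((NOT 0 OR 0) XOR NOT 1)) -> 1
  row 4 [000100]: (((NOT 0 IMPLIES 0) OR (1 XOR 1)) IMPLIES ((NOT 1 OR 0) XOR NOT 0)) -> 1
  (every remaining row is evaluated the same way; all 64 results are listed next)
Full result column, 8 rows per line (x1,x2,x3 fixed per line; x4,x5,x6 runs 000..111 left to right):
  rows 0-7 [x1,x2,x3=000]: 10111110  (ones: 6)
  rows 8-15 [x1,x2,x3=001]: 10111011  (ones: 6)
  rows 16-23 [x1,x2,x3=010]: 10111110  (ones: 6)
  rows 24-31 [x1,x2,x3=011]: 10111011  (ones: 6)
  rows 32-39 [x1,x2,x3=100]: 10111110  (ones: 6)
  rows 40-47 [x1,x2,x3=101]: 10111011  (ones: 6)
  rows 48-55 [x1,x2,x3=110]: 10111110  (ones: 6)
  rows 56-63 [x1,x2,x3=111]: 10111011  (ones: 6)
Count of 1-rows = 6+6+6+6+6+6+6+6 = 48

48


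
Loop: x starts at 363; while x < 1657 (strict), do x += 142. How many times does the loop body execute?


Step 1: x goes from 363 toward 1657 by 142; the body runs while x<1657, so iterations = ceil((bound-start)/step)
Step 2: Distance=1294
Step 3: ceil(1294/142)=10

10


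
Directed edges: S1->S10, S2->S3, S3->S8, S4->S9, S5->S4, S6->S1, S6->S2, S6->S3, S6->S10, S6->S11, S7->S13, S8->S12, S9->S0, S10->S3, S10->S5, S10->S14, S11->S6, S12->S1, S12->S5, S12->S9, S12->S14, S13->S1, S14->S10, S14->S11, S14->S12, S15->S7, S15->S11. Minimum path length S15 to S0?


BFS layer-by-layer from S15:
  dist 0: {S15}
  dist 1: {S7, S11}
  dist 2: {S6, S13}
  dist 3: {S1, S2, S3, S10}
  dist 4: {S5, S8, S14}
  dist 5: {S4, S12}
  dist 6: {S9}
  dist 7: {S0}
  -> S0 reached at distance 7
Shortest path length = 7

7


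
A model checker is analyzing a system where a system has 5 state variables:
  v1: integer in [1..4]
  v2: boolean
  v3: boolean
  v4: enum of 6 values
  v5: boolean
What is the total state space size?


State space = product of domain sizes of all variables.
Domain sizes:
  v1 (integer in [1..4]): 4
  v2 (boolean): 2
  v3 (boolean): 2
  v4 (enum of 6 values): 6
  v5 (boolean): 2
Product = 4 * 2 * 2 * 6 * 2 = 192

192


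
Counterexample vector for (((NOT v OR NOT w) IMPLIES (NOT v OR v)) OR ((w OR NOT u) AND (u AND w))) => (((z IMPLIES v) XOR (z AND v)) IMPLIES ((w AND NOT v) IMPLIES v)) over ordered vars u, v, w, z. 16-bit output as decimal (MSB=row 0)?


F1 = (((NOT v OR NOT w) IMPLIES (NOT v OR v)) OR ((w OR NOT u) AND (u AND w)))
F2 = (((z IMPLIES v) XOR (z AND v)) IMPLIES ((w AND NOT v) IMPLIES v))
Counterexample to F1=>F2 is where F1=1 and F2=0.
Evaluate each row (bits = u,v,w,z, MSB first):
  row 0 [0000]: F1=1 F2=1 -> F1&~F2 -> 0
  row 1 [0001]: F1=1 F2=1 -> F1&~F2 -> 0
  row 2 [0010]: F1=1 F2=0 -> F1&~F2 -> 1
  row 3 [0011]: F1=1 F2=1 -> F1&~F2 -> 0
  row 4 [0100]: F1=1 F2=1 -> F1&~F2 -> 0
  row 5 [0101]: F1=1 F2=1 -> F1&~F2 -> 0
  row 6 [0110]: F1=1 F2=1 -> F1&~F2 -> 0
  row 7 [0111]: F1=1 F2=1 -> F1&~F2 -> 0
  row 8 [1000]: F1=1 F2=1 -> F1&~F2 -> 0
  row 9 [1001]: F1=1 F2=1 -> F1&~F2 -> 0
  row 10 [1010]: F1=1 F2=0 -> F1&~F2 -> 1
  row 11 [1011]: F1=1 F2=1 -> F1&~F2 -> 0
  row 12 [1100]: F1=1 F2=1 -> F1&~F2 -> 0
  row 13 [1101]: F1=1 F2=1 -> F1&~F2 -> 0
  row 14 [1110]: F1=1 F2=1 -> F1&~F2 -> 0
  row 15 [1111]: F1=1 F2=1 -> F1&~F2 -> 0
Full result column, 4 rows per line (u,v fixed per line; w,z runs 00..11 left to right):
  rows 0-3 [u,v=00]: 0010  = hex 2
  rows 4-7 [u,v=01]: 0000  = hex 0
  rows 8-11 [u,v=10]: 0010  = hex 2
  rows 12-15 [u,v=11]: 0000  = hex 0
Counterexample vector (row 0 .. row 15) = 0010000000100000
Output column grouped in 4s = 0010 0000 0010 0000 = 0x2020
Convert to decimal digit by digit (value = value*16 + digit):
  2 -> 2
  2*16 + 0 = 32
  32*16 + 2 = 514
  514*16 + 0 = 8224
Decimal = 8224

8224


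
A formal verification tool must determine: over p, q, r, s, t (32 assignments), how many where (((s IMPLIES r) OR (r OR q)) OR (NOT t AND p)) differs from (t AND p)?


F1 = (((s IMPLIES r) OR (r OR q)) OR (NOT t AND p))
F2 = (t AND p)
Evaluate both on each of 32 rows (bits = p,q,r,s,t):
  row 0 [00000]: F1=1 F2=0 (differ) -> 1
  row 1 [00001]: F1=1 F2=0 (differ) -> 1
  row 2 [00010]: F1=0 F2=0 -> 0
  row 3 [00011]: F1=0 F2=0 -> 0
  row 4 [00100]: F1=1 F2=0 (differ) -> 1
  row 5 [00101]: F1=1 F2=0 (differ) -> 1
  row 6 [00110]: F1=1 F2=0 (differ) -> 1
  row 7 [00111]: F1=1 F2=0 (differ) -> 1
  row 8 [01000]: F1=1 F2=0 (differ) -> 1
  row 9 [01001]: F1=1 F2=0 (differ) -> 1
  row 10 [01010]: F1=1 F2=0 (differ) -> 1
  row 11 [01011]: F1=1 F2=0 (differ) -> 1
  row 12 [01100]: F1=1 F2=0 (differ) -> 1
  row 13 [01101]: F1=1 F2=0 (differ) -> 1
  row 14 [01110]: F1=1 F2=0 (differ) -> 1
  row 15 [01111]: F1=1 F2=0 (differ) -> 1
  row 16 [10000]: F1=1 F2=0 (differ) -> 1
  row 17 [10001]: F1=1 F2=1 -> 0
  row 18 [10010]: F1=1 F2=0 (differ) -> 1
  row 19 [10011]: F1=0 F2=1 (differ) -> 1
  row 20 [10100]: F1=1 F2=0 (differ) -> 1
  row 21 [10101]: F1=1 F2=1 -> 0
  row 22 [10110]: F1=1 F2=0 (differ) -> 1
  row 23 [10111]: F1=1 F2=1 -> 0
  row 24 [11000]: F1=1 F2=0 (differ) -> 1
  row 25 [11001]: F1=1 F2=1 -> 0
  row 26 [11010]: F1=1 F2=0 (differ) -> 1
  row 27 [11011]: F1=1 F2=1 -> 0
  row 28 [11100]: F1=1 F2=0 (differ) -> 1
  row 29 [11101]: F1=1 F2=1 -> 0
  row 30 [11110]: F1=1 F2=0 (differ) -> 1
  row 31 [11111]: F1=1 F2=1 -> 0
Full result column, 8 rows per line (p,q fixed per line; r,s,t runs 000..111 left to right):
  rows 0-7 [p,q=00]: 11001111  (ones: 6)
  rows 8-15 [p,q=01]: 11111111  (ones: 8)
  rows 16-23 [p,q=10]: 10111010  (ones: 5)
  rows 24-31 [p,q=11]: 10101010  (ones: 4)
Disagreements = 6+8+5+4 = 23

23


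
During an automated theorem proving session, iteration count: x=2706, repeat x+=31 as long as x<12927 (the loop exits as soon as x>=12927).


Step 1: x goes from 2706 toward 12927 by 31; the body runs while x<12927, so iterations = ceil((bound-start)/step)
Step 2: Distance=10221
Step 3: ceil(10221/31)=330

330


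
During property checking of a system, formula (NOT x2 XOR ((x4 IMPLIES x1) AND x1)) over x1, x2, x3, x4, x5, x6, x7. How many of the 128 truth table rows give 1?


Formula: (NOT x2 XOR ((x4 IMPLIES x1) AND x1)) over 7 vars (128 rows)
Evaluate each row (x1, x2, x3, x4, x5, x6, x7 as bits, MSB first):
  row 0 [0000000]: (NOT 0 XOR ((0 IMPLIES 0) AND 0)) -> 1
  row 1 [0000001]: (NOT 0 XOR ((0 IMPLIES 0) AND 0)) -> 1
  row 2 [0000010]: (NOT 0 XOR ((0 IMPLIES 0) AND 0)) -> 1
  row 3 [0000011]: (NOT 0 XOR ((0 IMPLIES 0) AND 0)) -> 1
  row 4 [0000100]: (NOT 0 XOR ((0 IMPLIES 0) AND 0)) -> 1
  (every remaining row is evaluated the same way; all 128 results are listed next)
Full result column, 8 rows per line (x1,x2,x3,x4 fixed per line; x5,x6,x7 runs 000..111 left to right):
  rows 0-7 [x1,x2,x3,x4=0000]: 11111111  (ones: 8)
  rows 8-15 [x1,x2,x3,x4=0001]: 11111111  (ones: 8)
  rows 16-23 [x1,x2,x3,x4=0010]: 11111111  (ones: 8)
  rows 24-31 [x1,x2,x3,x4=0011]: 11111111  (ones: 8)
  rows 32-39 [x1,x2,x3,x4=0100]: 00000000  (ones: 0)
  rows 40-47 [x1,x2,x3,x4=0101]: 00000000  (ones: 0)
  rows 48-55 [x1,x2,x3,x4=0110]: 00000000  (ones: 0)
  rows 56-63 [x1,x2,x3,x4=0111]: 00000000  (ones: 0)
  rows 64-71 [x1,x2,x3,x4=1000]: 00000000  (ones: 0)
  rows 72-79 [x1,x2,x3,x4=1001]: 00000000  (ones: 0)
  rows 80-87 [x1,x2,x3,x4=1010]: 00000000  (ones: 0)
  rows 88-95 [x1,x2,x3,x4=1011]: 00000000  (ones: 0)
  rows 96-103 [x1,x2,x3,x4=1100]: 11111111  (ones: 8)
  rows 104-111 [x1,x2,x3,x4=1101]: 11111111  (ones: 8)
  rows 112-119 [x1,x2,x3,x4=1110]: 11111111  (ones: 8)
  rows 120-127 [x1,x2,x3,x4=1111]: 11111111  (ones: 8)
Count of 1-rows = 8+8+8+8+0+0+0+0+0+0+0+0+8+8+8+8 = 64

64


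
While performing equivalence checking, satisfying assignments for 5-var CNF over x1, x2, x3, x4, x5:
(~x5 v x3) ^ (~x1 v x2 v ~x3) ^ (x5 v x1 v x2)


CNF with 3 clauses over 5 vars (32 assignments).
An assignment satisfies CNF iff every clause has >=1 true literal.
Check each row (bits = x1,x2,x3,x4,x5; clause T/F shown):
  row 0 [00000]: clauses=TTF -> 0
  row 1 [00001]: clauses=FTT -> 0
  row 2 [00010]: clauses=TTF -> 0
  row 3 [00011]: clauses=FTT -> 0
  row 4 [00100]: clauses=TTF -> 0
  row 5 [00101]: clauses=TTT -> 1
  row 6 [00110]: clauses=TTF -> 0
  row 7 [00111]: clauses=TTT -> 1
  row 8 [01000]: clauses=TTT -> 1
  row 9 [01001]: clauses=FTT -> 0
  row 10 [01010]: clauses=TTT -> 1
  row 11 [01011]: clauses=FTT -> 0
  row 12 [01100]: clauses=TTT -> 1
  row 13 [01101]: clauses=TTT -> 1
  row 14 [01110]: clauses=TTT -> 1
  row 15 [01111]: clauses=TTT -> 1
  row 16 [10000]: clauses=TTT -> 1
  row 17 [10001]: clauses=FTT -> 0
  row 18 [10010]: clauses=TTT -> 1
  row 19 [10011]: clauses=FTT -> 0
  row 20 [10100]: clauses=TFT -> 0
  row 21 [10101]: clauses=TFT -> 0
  row 22 [10110]: clauses=TFT -> 0
  row 23 [10111]: clauses=TFT -> 0
  row 24 [11000]: clauses=TTT -> 1
  row 25 [11001]: clauses=FTT -> 0
  row 26 [11010]: clauses=TTT -> 1
  row 27 [11011]: clauses=FTT -> 0
  row 28 [11100]: clauses=TTT -> 1
  row 29 [11101]: clauses=TTT -> 1
  row 30 [11110]: clauses=TTT -> 1
  row 31 [11111]: clauses=TTT -> 1
Full result column, 8 rows per line (x1,x2 fixed per line; x3,x4,x5 runs 000..111 left to right):
  rows 0-7 [x1,x2=00]: 00000101  (ones: 2)
  rows 8-15 [x1,x2=01]: 10101111  (ones: 6)
  rows 16-23 [x1,x2=10]: 10100000  (ones: 2)
  rows 24-31 [x1,x2=11]: 10101111  (ones: 6)
Satisfying assignments = 2+6+2+6 = 16

16


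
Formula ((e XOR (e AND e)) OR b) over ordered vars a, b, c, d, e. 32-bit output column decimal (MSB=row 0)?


Formula: ((e XOR (e AND e)) OR b) over a, b, c, d, e (32 rows)
Evaluate each row (bits = a,b,c,d,e, MSB first):
  row 0 [00000]: ((0 XOR (0 AND 0)) OR 0) -> 0
  row 1 [00001]: ((1 XOR (1 AND 1)) OR 0) -> 0
  row 2 [00010]: ((0 XOR (0 AND 0)) OR 0) -> 0
  row 3 [00011]: ((1 XOR (1 AND 1)) OR 0) -> 0
  row 4 [00100]: ((0 XOR (0 AND 0)) OR 0) -> 0
  row 5 [00101]: ((1 XOR (1 AND 1)) OR 0) -> 0
  row 6 [00110]: ((0 XOR (0 AND 0)) OR 0) -> 0
  row 7 [00111]: ((1 XOR (1 AND 1)) OR 0) -> 0
  row 8 [01000]: ((0 XOR (0 AND 0)) OR 1) -> 1
  row 9 [01001]: ((1 XOR (1 AND 1)) OR 1) -> 1
  row 10 [01010]: ((0 XOR (0 AND 0)) OR 1) -> 1
  row 11 [01011]: ((1 XOR (1 AND 1)) OR 1) -> 1
  row 12 [01100]: ((0 XOR (0 AND 0)) OR 1) -> 1
  row 13 [01101]: ((1 XOR (1 AND 1)) OR 1) -> 1
  row 14 [01110]: ((0 XOR (0 AND 0)) OR 1) -> 1
  row 15 [01111]: ((1 XOR (1 AND 1)) OR 1) -> 1
  row 16 [10000]: ((0 XOR (0 AND 0)) OR 0) -> 0
  row 17 [10001]: ((1 XOR (1 AND 1)) OR 0) -> 0
  row 18 [10010]: ((0 XOR (0 AND 0)) OR 0) -> 0
  row 19 [10011]: ((1 XOR (1 AND 1)) OR 0) -> 0
  row 20 [10100]: ((0 XOR (0 AND 0)) OR 0) -> 0
  row 21 [10101]: ((1 XOR (1 AND 1)) OR 0) -> 0
  row 22 [10110]: ((0 XOR (0 AND 0)) OR 0) -> 0
  row 23 [10111]: ((1 XOR (1 AND 1)) OR 0) -> 0
  row 24 [11000]: ((0 XOR (0 AND 0)) OR 1) -> 1
  row 25 [11001]: ((1 XOR (1 AND 1)) OR 1) -> 1
  row 26 [11010]: ((0 XOR (0 AND 0)) OR 1) -> 1
  row 27 [11011]: ((1 XOR (1 AND 1)) OR 1) -> 1
  row 28 [11100]: ((0 XOR (0 AND 0)) OR 1) -> 1
  row 29 [11101]: ((1 XOR (1 AND 1)) OR 1) -> 1
  row 30 [11110]: ((0 XOR (0 AND 0)) OR 1) -> 1
  row 31 [11111]: ((1 XOR (1 AND 1)) OR 1) -> 1
Full result column, 4 rows per line (a,b,c fixed per line; d,e runs 00..11 left to right):
  rows 0-3 [a,b,c=000]: 0000  = hex 0
  rows 4-7 [a,b,c=001]: 0000  = hex 0
  rows 8-11 [a,b,c=010]: 1111  = hex F
  rows 12-15 [a,b,c=011]: 1111  = hex F
  rows 16-19 [a,b,c=100]: 0000  = hex 0
  rows 20-23 [a,b,c=101]: 0000  = hex 0
  rows 24-27 [a,b,c=110]: 1111  = hex F
  rows 28-31 [a,b,c=111]: 1111  = hex F
Output column (row 0 .. row 31) = 00000000111111110000000011111111
Output column grouped in 4s = 0000 0000 1111 1111 0000 0000 1111 1111 = 0x00FF00FF
Convert to decimal digit by digit (value = value*16 + digit):
  0 -> 0
  0*16 + 0 = 0
  0*16 + 15 (F) = 15
  15*16 + 15 (F) = 255
  255*16 + 0 = 4080
  4080*16 + 0 = 65280
  65280*16 + 15 (F) = 1044495
  1044495*16 + 15 (F) = 16711935
Decimal = 16711935

16711935


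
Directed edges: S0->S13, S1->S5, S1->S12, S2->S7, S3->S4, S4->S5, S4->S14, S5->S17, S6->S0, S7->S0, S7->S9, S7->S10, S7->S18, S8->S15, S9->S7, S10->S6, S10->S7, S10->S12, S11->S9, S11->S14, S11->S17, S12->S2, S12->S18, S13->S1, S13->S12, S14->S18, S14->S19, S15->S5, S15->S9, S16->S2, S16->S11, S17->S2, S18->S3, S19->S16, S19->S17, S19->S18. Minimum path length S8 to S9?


BFS layer-by-layer from S8:
  dist 0: {S8}
  dist 1: {S15}
  dist 2: {S5, S9}
  -> S9 reached at distance 2
Shortest path length = 2

2


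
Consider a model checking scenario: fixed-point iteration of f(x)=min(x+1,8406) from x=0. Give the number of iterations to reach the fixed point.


Step 1: x=0, cap=8406, increment=1
Step 2: x grows by 1 each step until capped at 8406; fixed point is x=8406
Step 3: iterations = ceil(8406/1) = 8406

8406


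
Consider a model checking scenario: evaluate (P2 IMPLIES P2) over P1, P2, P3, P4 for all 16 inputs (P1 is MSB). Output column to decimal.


Formula: (P2 IMPLIES P2) over P1, P2, P3, P4 (16 rows)
Evaluate each row (bits = P1,P2,P3,P4, MSB first):
  row 0 [0000]: (0 IMPLIES 0) -> 1
  row 1 [0001]: (0 IMPLIES 0) -> 1
  row 2 [0010]: (0 IMPLIES 0) -> 1
  row 3 [0011]: (0 IMPLIES 0) -> 1
  row 4 [0100]: (1 IMPLIES 1) -> 1
  row 5 [0101]: (1 IMPLIES 1) -> 1
  row 6 [0110]: (1 IMPLIES 1) -> 1
  row 7 [0111]: (1 IMPLIES 1) -> 1
  row 8 [1000]: (0 IMPLIES 0) -> 1
  row 9 [1001]: (0 IMPLIES 0) -> 1
  row 10 [1010]: (0 IMPLIES 0) -> 1
  row 11 [1011]: (0 IMPLIES 0) -> 1
  row 12 [1100]: (1 IMPLIES 1) -> 1
  row 13 [1101]: (1 IMPLIES 1) -> 1
  row 14 [1110]: (1 IMPLIES 1) -> 1
  row 15 [1111]: (1 IMPLIES 1) -> 1
Full result column, 4 rows per line (P1,P2 fixed per line; P3,P4 runs 00..11 left to right):
  rows 0-3 [P1,P2=00]: 1111  = hex F
  rows 4-7 [P1,P2=01]: 1111  = hex F
  rows 8-11 [P1,P2=10]: 1111  = hex F
  rows 12-15 [P1,P2=11]: 1111  = hex F
Output column (row 0 .. row 15) = 1111111111111111
Output column grouped in 4s = 1111 1111 1111 1111 = 0xFFFF
Convert to decimal digit by digit (value = value*16 + digit):
  F -> 15
  15*16 + 15 (F) = 255
  255*16 + 15 (F) = 4095
  4095*16 + 15 (F) = 65535
Decimal = 65535

65535


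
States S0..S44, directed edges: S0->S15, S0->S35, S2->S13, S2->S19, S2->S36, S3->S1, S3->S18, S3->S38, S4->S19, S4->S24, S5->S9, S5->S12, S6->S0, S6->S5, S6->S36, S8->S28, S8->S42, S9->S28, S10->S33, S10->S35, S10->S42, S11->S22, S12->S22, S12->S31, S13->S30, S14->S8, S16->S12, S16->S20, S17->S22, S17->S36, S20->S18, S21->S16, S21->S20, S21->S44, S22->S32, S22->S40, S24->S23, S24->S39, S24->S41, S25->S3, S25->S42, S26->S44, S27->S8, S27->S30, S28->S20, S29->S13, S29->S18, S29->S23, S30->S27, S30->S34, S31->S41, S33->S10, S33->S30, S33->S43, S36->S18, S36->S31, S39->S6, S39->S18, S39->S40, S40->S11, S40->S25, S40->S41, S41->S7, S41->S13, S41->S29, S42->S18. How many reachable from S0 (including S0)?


BFS from S0:
  layer 0: {S0}
  layer 1: {S15, S35}
Reachable set: {S0, S15, S35}
Count = 3

3


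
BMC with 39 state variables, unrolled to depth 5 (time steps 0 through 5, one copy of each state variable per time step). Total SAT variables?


BMC unrolls to depth k, creating one copy of each state var for steps 0..k.
Step count = 5 + 1 = 6 (steps 0 through 5)
Vars per step = 39
Total = 39 * 6 = 234

234


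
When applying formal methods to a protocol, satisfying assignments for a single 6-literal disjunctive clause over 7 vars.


Step 1: Total=2^7=128
Step 2: Unsat when all 6 false: 2^1=2
Step 3: Sat=128-2=126

126


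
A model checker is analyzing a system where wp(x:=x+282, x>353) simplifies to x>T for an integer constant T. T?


Formula: wp(x:=E, P) = P[E/x] (substitute E for x in postcondition)
Step 1: Postcondition: x>353
Step 2: Substitute x+282 for x: x+282>353
Step 3: Solve for x: x > 353-282 = 71

71


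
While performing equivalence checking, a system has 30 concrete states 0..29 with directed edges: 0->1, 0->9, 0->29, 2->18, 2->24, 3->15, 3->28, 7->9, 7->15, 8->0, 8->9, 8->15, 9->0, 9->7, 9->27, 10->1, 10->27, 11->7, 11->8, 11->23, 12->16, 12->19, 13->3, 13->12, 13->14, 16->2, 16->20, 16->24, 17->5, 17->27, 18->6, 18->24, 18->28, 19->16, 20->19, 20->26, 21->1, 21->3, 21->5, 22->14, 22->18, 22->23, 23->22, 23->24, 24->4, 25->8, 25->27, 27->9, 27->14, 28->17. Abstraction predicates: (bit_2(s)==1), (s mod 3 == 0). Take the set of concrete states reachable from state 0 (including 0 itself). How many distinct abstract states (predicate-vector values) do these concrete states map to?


BFS from 0:
Concrete reachable: {0, 1, 7, 9, 14, 15, 27, 29}
Abstract via predicates (bit_2(s)==1), (s mod 3 == 0):
  (0,0) <- {1}
  (0,1) <- {0, 9, 27}
  (1,0) <- {7, 14, 29}
  (1,1) <- {15}
Distinct abstract states = 4

4


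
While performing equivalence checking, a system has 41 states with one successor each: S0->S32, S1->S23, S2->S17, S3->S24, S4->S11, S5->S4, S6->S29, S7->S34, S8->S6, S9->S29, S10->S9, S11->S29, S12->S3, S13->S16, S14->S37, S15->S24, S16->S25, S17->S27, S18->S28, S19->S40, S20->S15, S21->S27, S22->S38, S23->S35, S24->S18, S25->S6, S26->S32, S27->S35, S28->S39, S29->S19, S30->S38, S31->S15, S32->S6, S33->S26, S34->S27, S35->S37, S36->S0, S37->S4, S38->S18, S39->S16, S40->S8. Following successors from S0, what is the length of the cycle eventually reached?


Trace from S0 until a state repeats:
  S0 -> S32 -> S6 -> S29 -> S19 -> S40 -> S8 -> S6
S6 first seen at step 2, revisited at step 7.
Cycle length = 7 - 2 = 5

5


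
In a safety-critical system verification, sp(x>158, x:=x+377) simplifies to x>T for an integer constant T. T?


Formula: sp(P, x:=E) = exists old_x. (x = E[old_x/x]) AND P[old_x/x] (old_x is the value of x before the assignment; eliminate old_x by solving x = E[old_x/x] for old_x)
Step 1: Precondition P: x>158, i.e. old_x > 158
Step 2: Assignment gives x = old_x + 377, so old_x = x - 377
Step 3: Substitute into P: x - 377 > 158
Step 4: Simplify: x > 158+377 = 535

535


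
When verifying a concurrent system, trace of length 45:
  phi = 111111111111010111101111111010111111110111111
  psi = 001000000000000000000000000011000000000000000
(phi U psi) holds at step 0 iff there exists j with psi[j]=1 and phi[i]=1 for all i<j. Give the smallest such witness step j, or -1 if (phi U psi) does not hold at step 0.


(phi U psi) at 0: need smallest j with psi[j]=1 and phi[i]=1 for all i in [0,j).
Scan from step 0:
  step 0: phi=1, psi=0 -> continue
  step 1: phi=1, psi=0 -> continue
  step 2: psi=1 and phi held for [0,2) -> witness found
Witness step = 2

2


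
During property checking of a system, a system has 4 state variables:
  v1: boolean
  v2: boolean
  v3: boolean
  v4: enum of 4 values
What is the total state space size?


State space = product of domain sizes of all variables.
Domain sizes:
  v1 (boolean): 2
  v2 (boolean): 2
  v3 (boolean): 2
  v4 (enum of 4 values): 4
Product = 2 * 2 * 2 * 4 = 32

32


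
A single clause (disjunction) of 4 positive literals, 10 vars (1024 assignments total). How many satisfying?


Step 1: Total=2^10=1024
Step 2: Unsat when all 4 false: 2^6=64
Step 3: Sat=1024-64=960

960


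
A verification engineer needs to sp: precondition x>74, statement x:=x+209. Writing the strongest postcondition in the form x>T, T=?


Formula: sp(P, x:=E) = exists old_x. (x = E[old_x/x]) AND P[old_x/x] (old_x is the value of x before the assignment; eliminate old_x by solving x = E[old_x/x] for old_x)
Step 1: Precondition P: x>74, i.e. old_x > 74
Step 2: Assignment gives x = old_x + 209, so old_x = x - 209
Step 3: Substitute into P: x - 209 > 74
Step 4: Simplify: x > 74+209 = 283

283


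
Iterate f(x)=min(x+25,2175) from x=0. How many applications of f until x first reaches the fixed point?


Step 1: x=0, cap=2175, increment=25
Step 2: x grows by 25 each step until capped at 2175; fixed point is x=2175
Step 3: iterations = ceil(2175/25) = 87

87


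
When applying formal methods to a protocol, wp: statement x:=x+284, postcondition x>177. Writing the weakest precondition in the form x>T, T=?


Formula: wp(x:=E, P) = P[E/x] (substitute E for x in postcondition)
Step 1: Postcondition: x>177
Step 2: Substitute x+284 for x: x+284>177
Step 3: Solve for x: x > 177-284 = -107

-107


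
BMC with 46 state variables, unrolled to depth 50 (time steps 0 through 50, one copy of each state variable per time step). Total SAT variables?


BMC unrolls to depth k, creating one copy of each state var for steps 0..k.
Step count = 50 + 1 = 51 (steps 0 through 50)
Vars per step = 46
Total = 46 * 51 = 2346

2346


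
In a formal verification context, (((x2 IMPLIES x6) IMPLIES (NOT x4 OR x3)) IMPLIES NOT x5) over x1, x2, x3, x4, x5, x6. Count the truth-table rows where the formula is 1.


Formula: (((x2 IMPLIES x6) IMPLIES (NOT x4 OR x3)) IMPLIES NOT x5) over 6 vars (64 rows)
Evaluate each row (x1, x2, x3, x4, x5, x6 as bits, MSB first):
  row 0 [000000]: (((0 IMPLIES 0) IMPLIES (NOT 0 OR 0)) IMPLIES NOT 0) -> 1
  row 1 [000001]: (((0 IMPLIES 1) IMPLIES (NOT 0 OR 0)) IMPLIES NOT 0) -> 1
  row 2 [000010]: (((0 IMPLIES 0) IMPLIES (NOT 0 OR 0)) IMPLIES NOT 1) -> 0
  row 3 [000011]: (((0 IMPLIES 1) IMPLIES (NOT 0 OR 0)) IMPLIES NOT 1) -> 0
  row 4 [000100]: (((0 IMPLIES 0) IMPLIES (NOT 1 OR 0)) IMPLIES NOT 0) -> 1
  (every remaining row is evaluated the same way; all 64 results are listed next)
Full result column, 8 rows per line (x1,x2,x3 fixed per line; x4,x5,x6 runs 000..111 left to right):
  rows 0-7 [x1,x2,x3=000]: 11001111  (ones: 6)
  rows 8-15 [x1,x2,x3=001]: 11001100  (ones: 4)
  rows 16-23 [x1,x2,x3=010]: 11001101  (ones: 5)
  rows 24-31 [x1,x2,x3=011]: 11001100  (ones: 4)
  rows 32-39 [x1,x2,x3=100]: 11001111  (ones: 6)
  rows 40-47 [x1,x2,x3=101]: 11001100  (ones: 4)
  rows 48-55 [x1,x2,x3=110]: 11001101  (ones: 5)
  rows 56-63 [x1,x2,x3=111]: 11001100  (ones: 4)
Count of 1-rows = 6+4+5+4+6+4+5+4 = 38

38


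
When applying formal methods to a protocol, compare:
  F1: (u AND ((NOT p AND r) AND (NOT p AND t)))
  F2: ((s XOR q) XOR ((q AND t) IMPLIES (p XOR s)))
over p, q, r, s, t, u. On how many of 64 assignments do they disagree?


F1 = (u AND ((NOT p AND r) AND (NOT p AND t)))
F2 = ((s XOR q) XOR ((q AND t) IMPLIES (p XOR s)))
Evaluate both on each of 64 rows (bits = p,q,r,s,t,u):
  row 0 [000000]: F1=0 F2=1 (differ) -> 1
  row 1 [000001]: F1=0 F2=1 (differ) -> 1
  row 2 [000010]: F1=0 F2=1 (differ) -> 1
  row 3 [000011]: F1=0 F2=1 (differ) -> 1
  row 4 [000100]: F1=0 F2=0 -> 0
  (every remaining row is evaluated the same way; all 64 results are listed next)
Full result column, 8 rows per line (p,q,r fixed per line; s,t,u runs 000..111 left to right):
  rows 0-7 [p,q,r=000]: 11110000  (ones: 4)
  rows 8-15 [p,q,r=001]: 11100001  (ones: 4)
  rows 16-23 [p,q,r=010]: 00111111  (ones: 6)
  rows 24-31 [p,q,r=011]: 00101110  (ones: 4)
  rows 32-39 [p,q,r=100]: 11110000  (ones: 4)
  rows 40-47 [p,q,r=101]: 11110000  (ones: 4)
  rows 48-55 [p,q,r=110]: 00001100  (ones: 2)
  rows 56-63 [p,q,r=111]: 00001100  (ones: 2)
Disagreements = 4+4+6+4+4+4+2+2 = 30

30


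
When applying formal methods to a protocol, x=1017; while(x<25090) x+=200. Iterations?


Step 1: x goes from 1017 toward 25090 by 200; the body runs while x<25090, so iterations = ceil((bound-start)/step)
Step 2: Distance=24073
Step 3: ceil(24073/200)=121

121


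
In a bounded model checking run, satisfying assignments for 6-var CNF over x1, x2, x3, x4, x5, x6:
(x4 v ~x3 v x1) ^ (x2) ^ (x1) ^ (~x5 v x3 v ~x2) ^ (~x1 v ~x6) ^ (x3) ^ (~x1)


CNF with 7 clauses over 6 vars (64 assignments).
An assignment satisfies CNF iff every clause has >=1 true literal.
Check each row (bits = x1,x2,x3,x4,x5,x6; clause T/F shown):
  row 0 [000000]: clauses=TFFTTFT -> 0
  row 1 [000001]: clauses=TFFTTFT -> 0
  row 2 [000010]: clauses=TFFTTFT -> 0
  row 3 [000011]: clauses=TFFTTFT -> 0
  row 4 [000100]: clauses=TFFTTFT -> 0
  (every remaining row is evaluated the same way; all 64 results are listed next)
Full result column, 8 rows per line (x1,x2,x3 fixed per line; x4,x5,x6 runs 000..111 left to right):
  rows 0-7 [x1,x2,x3=000]: 00000000  (ones: 0)
  rows 8-15 [x1,x2,x3=001]: 00000000  (ones: 0)
  rows 16-23 [x1,x2,x3=010]: 00000000  (ones: 0)
  rows 24-31 [x1,x2,x3=011]: 00000000  (ones: 0)
  rows 32-39 [x1,x2,x3=100]: 00000000  (ones: 0)
  rows 40-47 [x1,x2,x3=101]: 00000000  (ones: 0)
  rows 48-55 [x1,x2,x3=110]: 00000000  (ones: 0)
  rows 56-63 [x1,x2,x3=111]: 00000000  (ones: 0)
Satisfying assignments = 0+0+0+0+0+0+0+0 = 0

0


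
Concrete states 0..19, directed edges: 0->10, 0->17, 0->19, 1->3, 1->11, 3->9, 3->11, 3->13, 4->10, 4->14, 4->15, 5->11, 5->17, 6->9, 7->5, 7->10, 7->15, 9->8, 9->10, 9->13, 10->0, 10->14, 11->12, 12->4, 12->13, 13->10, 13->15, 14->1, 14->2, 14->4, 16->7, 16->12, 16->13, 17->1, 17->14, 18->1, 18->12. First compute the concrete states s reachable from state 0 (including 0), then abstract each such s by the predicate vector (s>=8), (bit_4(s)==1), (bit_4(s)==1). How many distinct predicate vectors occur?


BFS from 0:
Concrete reachable: {0, 1, 2, 3, 4, 8, 9, 10, 11, 12, 13, 14, 15, 17, 19}
Abstract via predicates (s>=8), (bit_4(s)==1), (bit_4(s)==1):
  (0,0,0) <- {0, 1, 2, 3, 4}
  (1,0,0) <- {8, 9, 10, 11, 12, 13, 14, 15}
  (1,1,1) <- {17, 19}
Distinct abstract states = 3

3


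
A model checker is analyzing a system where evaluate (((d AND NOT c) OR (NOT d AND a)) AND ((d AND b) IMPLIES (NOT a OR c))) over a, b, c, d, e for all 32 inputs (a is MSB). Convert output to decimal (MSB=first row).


Formula: (((d AND NOT c) OR (NOT d AND a)) AND ((d AND b) IMPLIES (NOT a OR c))) over a, b, c, d, e (32 rows)
Evaluate each row (bits = a,b,c,d,e, MSB first):
  row 0 [00000]: (((0 AND NOT 0) OR (NOT 0 AND 0)) AND ((0 AND 0) IMPLIES (NOT 0 OR 0))) -> 0
  row 1 [00001]: (((0 AND NOT 0) OR (NOT 0 AND 0)) AND ((0 AND 0) IMPLIES (NOT 0 OR 0))) -> 0
  row 2 [00010]: (((1 AND NOT 0) OR (NOT 1 AND 0)) AND ((1 AND 0) IMPLIES (NOT 0 OR 0))) -> 1
  row 3 [00011]: (((1 AND NOT 0) OR (NOT 1 AND 0)) AND ((1 AND 0) IMPLIES (NOT 0 OR 0))) -> 1
  row 4 [00100]: (((0 AND NOT 1) OR (NOT 0 AND 0)) AND ((0 AND 0) IMPLIES (NOT 0 OR 1))) -> 0
  row 5 [00101]: (((0 AND NOT 1) OR (NOT 0 AND 0)) AND ((0 AND 0) IMPLIES (NOT 0 OR 1))) -> 0
  row 6 [00110]: (((1 AND NOT 1) OR (NOT 1 AND 0)) AND ((1 AND 0) IMPLIES (NOT 0 OR 1))) -> 0
  row 7 [00111]: (((1 AND NOT 1) OR (NOT 1 AND 0)) AND ((1 AND 0) IMPLIES (NOT 0 OR 1))) -> 0
  row 8 [01000]: (((0 AND NOT 0) OR (NOT 0 AND 0)) AND ((0 AND 1) IMPLIES (NOT 0 OR 0))) -> 0
  row 9 [01001]: (((0 AND NOT 0) OR (NOT 0 AND 0)) AND ((0 AND 1) IMPLIES (NOT 0 OR 0))) -> 0
  row 10 [01010]: (((1 AND NOT 0) OR (NOT 1 AND 0)) AND ((1 AND 1) IMPLIES (NOT 0 OR 0))) -> 1
  row 11 [01011]: (((1 AND NOT 0) OR (NOT 1 AND 0)) AND ((1 AND 1) IMPLIES (NOT 0 OR 0))) -> 1
  row 12 [01100]: (((0 AND NOT 1) OR (NOT 0 AND 0)) AND ((0 AND 1) IMPLIES (NOT 0 OR 1))) -> 0
  row 13 [01101]: (((0 AND NOT 1) OR (NOT 0 AND 0)) AND ((0 AND 1) IMPLIES (NOT 0 OR 1))) -> 0
  row 14 [01110]: (((1 AND NOT 1) OR (NOT 1 AND 0)) AND ((1 AND 1) IMPLIES (NOT 0 OR 1))) -> 0
  row 15 [01111]: (((1 AND NOT 1) OR (NOT 1 AND 0)) AND ((1 AND 1) IMPLIES (NOT 0 OR 1))) -> 0
  row 16 [10000]: (((0 AND NOT 0) OR (NOT 0 AND 1)) AND ((0 AND 0) IMPLIES (NOT 1 OR 0))) -> 1
  row 17 [10001]: (((0 AND NOT 0) OR (NOT 0 AND 1)) AND ((0 AND 0) IMPLIES (NOT 1 OR 0))) -> 1
  row 18 [10010]: (((1 AND NOT 0) OR (NOT 1 AND 1)) AND ((1 AND 0) IMPLIES (NOT 1 OR 0))) -> 1
  row 19 [10011]: (((1 AND NOT 0) OR (NOT 1 AND 1)) AND ((1 AND 0) IMPLIES (NOT 1 OR 0))) -> 1
  row 20 [10100]: (((0 AND NOT 1) OR (NOT 0 AND 1)) AND ((0 AND 0) IMPLIES (NOT 1 OR 1))) -> 1
  row 21 [10101]: (((0 AND NOT 1) OR (NOT 0 AND 1)) AND ((0 AND 0) IMPLIES (NOT 1 OR 1))) -> 1
  row 22 [10110]: (((1 AND NOT 1) OR (NOT 1 AND 1)) AND ((1 AND 0) IMPLIES (NOT 1 OR 1))) -> 0
  row 23 [10111]: (((1 AND NOT 1) OR (NOT 1 AND 1)) AND ((1 AND 0) IMPLIES (NOT 1 OR 1))) -> 0
  row 24 [11000]: (((0 AND NOT 0) OR (NOT 0 AND 1)) AND ((0 AND 1) IMPLIES (NOT 1 OR 0))) -> 1
  row 25 [11001]: (((0 AND NOT 0) OR (NOT 0 AND 1)) AND ((0 AND 1) IMPLIES (NOT 1 OR 0))) -> 1
  row 26 [11010]: (((1 AND NOT 0) OR (NOT 1 AND 1)) AND ((1 AND 1) IMPLIES (NOT 1 OR 0))) -> 0
  row 27 [11011]: (((1 AND NOT 0) OR (NOT 1 AND 1)) AND ((1 AND 1) IMPLIES (NOT 1 OR 0))) -> 0
  row 28 [11100]: (((0 AND NOT 1) OR (NOT 0 AND 1)) AND ((0 AND 1) IMPLIES (NOT 1 OR 1))) -> 1
  row 29 [11101]: (((0 AND NOT 1) OR (NOT 0 AND 1)) AND ((0 AND 1) IMPLIES (NOT 1 OR 1))) -> 1
  row 30 [11110]: (((1 AND NOT 1) OR (NOT 1 AND 1)) AND ((1 AND 1) IMPLIES (NOT 1 OR 1))) -> 0
  row 31 [11111]: (((1 AND NOT 1) OR (NOT 1 AND 1)) AND ((1 AND 1) IMPLIES (NOT 1 OR 1))) -> 0
Full result column, 4 rows per line (a,b,c fixed per line; d,e runs 00..11 left to right):
  rows 0-3 [a,b,c=000]: 0011  = hex 3
  rows 4-7 [a,b,c=001]: 0000  = hex 0
  rows 8-11 [a,b,c=010]: 0011  = hex 3
  rows 12-15 [a,b,c=011]: 0000  = hex 0
  rows 16-19 [a,b,c=100]: 1111  = hex F
  rows 20-23 [a,b,c=101]: 1100  = hex C
  rows 24-27 [a,b,c=110]: 1100  = hex C
  rows 28-31 [a,b,c=111]: 1100  = hex C
Output column (row 0 .. row 31) = 00110000001100001111110011001100
Output column grouped in 4s = 0011 0000 0011 0000 1111 1100 1100 1100 = 0x3030FCCC
Convert to decimal digit by digit (value = value*16 + digit):
  3 -> 3
  3*16 + 0 = 48
  48*16 + 3 = 771
  771*16 + 0 = 12336
  12336*16 + 15 (F) = 197391
  197391*16 + 12 (C) = 3158268
  3158268*16 + 12 (C) = 50532300
  50532300*16 + 12 (C) = 808516812
Decimal = 808516812

808516812


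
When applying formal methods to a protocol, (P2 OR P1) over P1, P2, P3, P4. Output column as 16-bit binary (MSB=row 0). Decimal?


Formula: (P2 OR P1) over P1, P2, P3, P4 (16 rows)
Evaluate each row (bits = P1,P2,P3,P4, MSB first):
  row 0 [0000]: (0 OR 0) -> 0
  row 1 [0001]: (0 OR 0) -> 0
  row 2 [0010]: (0 OR 0) -> 0
  row 3 [0011]: (0 OR 0) -> 0
  row 4 [0100]: (1 OR 0) -> 1
  row 5 [0101]: (1 OR 0) -> 1
  row 6 [0110]: (1 OR 0) -> 1
  row 7 [0111]: (1 OR 0) -> 1
  row 8 [1000]: (0 OR 1) -> 1
  row 9 [1001]: (0 OR 1) -> 1
  row 10 [1010]: (0 OR 1) -> 1
  row 11 [1011]: (0 OR 1) -> 1
  row 12 [1100]: (1 OR 1) -> 1
  row 13 [1101]: (1 OR 1) -> 1
  row 14 [1110]: (1 OR 1) -> 1
  row 15 [1111]: (1 OR 1) -> 1
Full result column, 4 rows per line (P1,P2 fixed per line; P3,P4 runs 00..11 left to right):
  rows 0-3 [P1,P2=00]: 0000  = hex 0
  rows 4-7 [P1,P2=01]: 1111  = hex F
  rows 8-11 [P1,P2=10]: 1111  = hex F
  rows 12-15 [P1,P2=11]: 1111  = hex F
Output column (row 0 .. row 15) = 0000111111111111
Output column grouped in 4s = 0000 1111 1111 1111 = 0x0FFF
Convert to decimal digit by digit (value = value*16 + digit):
  0 -> 0
  0*16 + 15 (F) = 15
  15*16 + 15 (F) = 255
  255*16 + 15 (F) = 4095
Decimal = 4095

4095


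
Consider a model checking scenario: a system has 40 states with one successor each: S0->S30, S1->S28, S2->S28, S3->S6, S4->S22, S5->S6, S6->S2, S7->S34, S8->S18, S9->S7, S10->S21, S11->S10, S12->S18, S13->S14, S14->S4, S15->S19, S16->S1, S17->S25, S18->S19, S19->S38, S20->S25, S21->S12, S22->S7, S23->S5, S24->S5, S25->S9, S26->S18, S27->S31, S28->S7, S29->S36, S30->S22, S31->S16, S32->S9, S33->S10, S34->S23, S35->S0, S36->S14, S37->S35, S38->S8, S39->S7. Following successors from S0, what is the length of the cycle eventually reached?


Trace from S0 until a state repeats:
  S0 -> S30 -> S22 -> S7 -> S34 -> S23 -> S5 -> S6 -> S2 -> S28 -> S7
S7 first seen at step 3, revisited at step 10.
Cycle length = 10 - 3 = 7

7


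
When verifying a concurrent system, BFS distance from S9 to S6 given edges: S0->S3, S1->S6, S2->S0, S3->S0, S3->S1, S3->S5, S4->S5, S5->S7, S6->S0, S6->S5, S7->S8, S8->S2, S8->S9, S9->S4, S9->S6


BFS layer-by-layer from S9:
  dist 0: {S9}
  dist 1: {S4, S6}
  -> S6 reached at distance 1
Shortest path length = 1

1


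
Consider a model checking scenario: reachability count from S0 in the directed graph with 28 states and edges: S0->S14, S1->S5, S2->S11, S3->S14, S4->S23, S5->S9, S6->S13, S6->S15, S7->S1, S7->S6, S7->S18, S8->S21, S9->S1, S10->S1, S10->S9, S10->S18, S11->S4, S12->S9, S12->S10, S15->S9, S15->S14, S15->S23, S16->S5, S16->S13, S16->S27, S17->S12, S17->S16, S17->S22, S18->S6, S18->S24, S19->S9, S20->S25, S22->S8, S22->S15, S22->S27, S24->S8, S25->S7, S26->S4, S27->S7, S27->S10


BFS from S0:
  layer 0: {S0}
  layer 1: {S14}
Reachable set: {S0, S14}
Count = 2

2


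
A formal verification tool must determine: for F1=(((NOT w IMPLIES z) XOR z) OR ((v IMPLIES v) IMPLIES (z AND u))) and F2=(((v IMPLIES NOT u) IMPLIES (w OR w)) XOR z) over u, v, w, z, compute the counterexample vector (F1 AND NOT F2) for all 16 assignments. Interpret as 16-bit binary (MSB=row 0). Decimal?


F1 = (((NOT w IMPLIES z) XOR z) OR ((v IMPLIES v) IMPLIES (z AND u)))
F2 = (((v IMPLIES NOT u) IMPLIES (w OR w)) XOR z)
Counterexample to F1=>F2 is where F1=1 and F2=0.
Evaluate each row (bits = u,v,w,z, MSB first):
  row 0 [0000]: F1=0 F2=0 -> F1&~F2 -> 0
  row 1 [0001]: F1=0 F2=1 -> F1&~F2 -> 0
  row 2 [0010]: F1=1 F2=1 -> F1&~F2 -> 0
  row 3 [0011]: F1=0 F2=0 -> F1&~F2 -> 0
  row 4 [0100]: F1=0 F2=0 -> F1&~F2 -> 0
  row 5 [0101]: F1=0 F2=1 -> F1&~F2 -> 0
  row 6 [0110]: F1=1 F2=1 -> F1&~F2 -> 0
  row 7 [0111]: F1=0 F2=0 -> F1&~F2 -> 0
  row 8 [1000]: F1=0 F2=0 -> F1&~F2 -> 0
  row 9 [1001]: F1=1 F2=1 -> F1&~F2 -> 0
  row 10 [1010]: F1=1 F2=1 -> F1&~F2 -> 0
  row 11 [1011]: F1=1 F2=0 -> F1&~F2 -> 1
  row 12 [1100]: F1=0 F2=1 -> F1&~F2 -> 0
  row 13 [1101]: F1=1 F2=0 -> F1&~F2 -> 1
  row 14 [1110]: F1=1 F2=1 -> F1&~F2 -> 0
  row 15 [1111]: F1=1 F2=0 -> F1&~F2 -> 1
Full result column, 4 rows per line (u,v fixed per line; w,z runs 00..11 left to right):
  rows 0-3 [u,v=00]: 0000  = hex 0
  rows 4-7 [u,v=01]: 0000  = hex 0
  rows 8-11 [u,v=10]: 0001  = hex 1
  rows 12-15 [u,v=11]: 0101  = hex 5
Counterexample vector (row 0 .. row 15) = 0000000000010101
Output column grouped in 4s = 0000 0000 0001 0101 = 0x0015
Convert to decimal digit by digit (value = value*16 + digit):
  0 -> 0
  0*16 + 0 = 0
  0*16 + 1 = 1
  1*16 + 5 = 21
Decimal = 21

21


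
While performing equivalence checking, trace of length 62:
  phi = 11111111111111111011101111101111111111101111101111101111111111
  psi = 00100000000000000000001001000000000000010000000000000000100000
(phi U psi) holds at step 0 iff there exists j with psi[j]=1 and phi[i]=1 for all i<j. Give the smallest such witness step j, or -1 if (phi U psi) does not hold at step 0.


(phi U psi) at 0: need smallest j with psi[j]=1 and phi[i]=1 for all i in [0,j).
Scan from step 0:
  step 0: phi=1, psi=0 -> continue
  step 1: phi=1, psi=0 -> continue
  step 2: psi=1 and phi held for [0,2) -> witness found
Witness step = 2

2
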